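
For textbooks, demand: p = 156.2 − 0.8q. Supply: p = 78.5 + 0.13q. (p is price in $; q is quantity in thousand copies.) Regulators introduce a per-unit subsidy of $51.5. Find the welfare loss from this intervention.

$1425.94 thousand

Competitive equilibrium: 156.2 − 0.8q = 78.5 + 0.13q → q* = 83.5484, p* = 89.3613.
The subsidy lowers effective supply by 51.5: p = 27 + 0.13q.
New quantity: 156.2 − 0.8q = 27 + 0.13q → q' = 138.9247.
Overproduction Δq = 138.9247 − 83.5484 = 55.3763; wedge = subsidy = 51.5.
DWL = ½ × 55.3763 × 51.5 = $1425.94 thousand.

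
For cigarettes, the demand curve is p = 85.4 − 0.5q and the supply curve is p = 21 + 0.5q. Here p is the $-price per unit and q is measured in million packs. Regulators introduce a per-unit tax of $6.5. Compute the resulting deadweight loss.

$21.125 million

Competitive equilibrium: 85.4 − 0.5q = 21 + 0.5q → q* = 64.4, p* = 53.2.
With the tax, the buyer price exceeds the seller price by 6.5: (85.4 − 0.5q) − (21 + 0.5q) = 6.5 → q' = 57.9.
Δq = 64.4 − 57.9 = 6.5; the wedge equals the tax, 6.5.
DWL = ½ × 6.5 × 6.5 = $21.125 million.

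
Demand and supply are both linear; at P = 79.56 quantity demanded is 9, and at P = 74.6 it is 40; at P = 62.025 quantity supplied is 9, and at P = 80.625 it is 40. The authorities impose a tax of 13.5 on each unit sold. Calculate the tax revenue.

193.17

Demand slope = (74.6 − 79.56)/(40 − 9) = −0.16, so P = 81 − 0.16Q.
Supply slope = (80.625 − 62.025)/(40 − 9) = 0.6, so P = 56.625 + 0.6Q.
Competitive equilibrium: 81 − 0.16Q = 56.625 + 0.6Q → Q* = 32.0724, P* = 75.8684.
With the tax, the buyer price exceeds the seller price by 13.5: (81 − 0.16Q) − (56.625 + 0.6Q) = 13.5 → Q' = 14.3092.
Tax revenue = 13.5 × 14.3092 = 193.17.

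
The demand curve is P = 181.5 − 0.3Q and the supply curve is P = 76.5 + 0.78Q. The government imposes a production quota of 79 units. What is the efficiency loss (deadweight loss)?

179.31

Competitive equilibrium: 181.5 − 0.3Q = 76.5 + 0.78Q → Q* = 97.2222, P* = 152.3333.
At Q = 79: demand price = 181.5 − 0.3·79 = 157.8; supply price = 76.5 + 0.78·79 = 138.12.
ΔQ = 97.2222 − 79 = 18.2222; wedge = 157.8 − 138.12 = 19.68.
The triangle = ½ × 18.2222 × 19.68 = 179.31.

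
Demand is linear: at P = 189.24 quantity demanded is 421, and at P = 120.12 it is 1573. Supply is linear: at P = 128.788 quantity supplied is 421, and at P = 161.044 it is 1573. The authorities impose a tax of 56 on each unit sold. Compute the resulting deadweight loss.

17818.18

Demand slope = (120.12 − 189.24)/(1573 − 421) = −0.06, so P = 214.5 − 0.06Q.
Supply slope = (161.044 − 128.788)/(1573 − 421) = 0.028, so P = 117 + 0.028Q.
Competitive equilibrium: 214.5 − 0.06Q = 117 + 0.028Q → Q* = 1107.9545, P* = 148.0227.
With the tax, the buyer price exceeds the seller price by 56: (214.5 − 0.06Q) − (117 + 0.028Q) = 56 → Q' = 471.5909.
ΔQ = 1107.9545 − 471.5909 = 636.3636; the wedge equals the tax, 56.
Welfare loss = ½ × 636.3636 × 56 = 17818.18.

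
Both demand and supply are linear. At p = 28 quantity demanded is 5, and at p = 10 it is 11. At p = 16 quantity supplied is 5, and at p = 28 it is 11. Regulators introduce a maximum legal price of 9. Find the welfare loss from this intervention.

Demand slope = (10 − 28)/(11 − 5) = −3, so p = 43 − 3q.
Supply slope = (28 − 16)/(11 − 5) = 2, so p = 6 + 2q.
Competitive equilibrium: 43 − 3q = 6 + 2q → q* = 7.4, p* = 20.8.
At the ceiling p = 9, quantity supplied = (9 − 6)/2 = 1.5.
Willingness to pay at q' = 1.5: 43 − 3·1.5 = 38.5.
Δq = 7.4 − 1.5 = 5.9; wedge = 38.5 − 9 = 29.5.
DWL = ½ × 5.9 × 29.5 = 87.025.

87.025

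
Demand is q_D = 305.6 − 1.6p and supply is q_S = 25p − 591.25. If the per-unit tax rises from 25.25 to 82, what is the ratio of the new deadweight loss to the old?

In inverse form: demand p = 191 − 0.625q, supply p = 23.65 + 0.04q.
Competitive equilibrium: 191 − 0.625q = 23.65 + 0.04q → q* = 251.6541, p* = 33.7162.
For a per-unit tax t: Δq = t/0.665, so DWL = ½·t·(t/0.665) = t²/1.33.
At t = 25.25: DWL = 479.370. At t = 82: DWL = 5055.639.
Ratio = (82/25.25)² = 10.546.

10.546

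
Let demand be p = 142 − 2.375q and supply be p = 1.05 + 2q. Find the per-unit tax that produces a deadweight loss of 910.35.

89.25

Competitive equilibrium: 142 − 2.375q = 1.05 + 2q → q* = 32.2171, p* = 65.4843.
A tax t gives Δq = t/4.375 and wedge t, so DWL = t²/8.75.
t²/8.75 = 910.35 → t² = 7965.5625 → t = 89.25.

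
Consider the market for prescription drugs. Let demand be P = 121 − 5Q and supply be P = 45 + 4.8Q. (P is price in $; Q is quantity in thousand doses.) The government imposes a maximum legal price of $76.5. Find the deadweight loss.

Competitive equilibrium: 121 − 5Q = 45 + 4.8Q → Q* = 7.7551, P* = 82.2245.
At the ceiling P = 76.5, quantity supplied = (76.5 − 45)/4.8 = 6.5625.
Willingness to pay at Q' = 6.5625: 121 − 5·6.5625 = 88.1875.
ΔQ = 7.7551 − 6.5625 = 1.1926; wedge = 88.1875 − 76.5 = 11.6875.
Welfare loss = ½ × 1.1926 × 11.6875 = $6.97 thousand.

$6.97 thousand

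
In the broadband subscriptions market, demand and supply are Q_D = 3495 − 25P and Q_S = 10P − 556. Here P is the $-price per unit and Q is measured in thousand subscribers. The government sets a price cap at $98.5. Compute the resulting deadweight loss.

In inverse form: demand P = 139.8 − 0.04Q, supply P = 55.6 + 0.1Q.
Competitive equilibrium: 139.8 − 0.04Q = 55.6 + 0.1Q → Q* = 601.4286, P* = 115.7429.
At the ceiling P = 98.5, quantity supplied = (98.5 − 55.6)/0.1 = 429.
Willingness to pay at Q' = 429: 139.8 − 0.04·429 = 122.64.
ΔQ = 601.4286 − 429 = 172.4286; wedge = 122.64 − 98.5 = 24.14.
Welfare loss = ½ × 172.4286 × 24.14 = $2081.21 thousand.

$2081.21 thousand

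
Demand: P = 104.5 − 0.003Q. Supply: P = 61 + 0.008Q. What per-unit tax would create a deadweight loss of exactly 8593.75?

13.75

Competitive equilibrium: 104.5 − 0.003Q = 61 + 0.008Q → Q* = 3954.5455, P* = 92.6364.
A tax t gives ΔQ = t/0.011 and wedge t, so DWL = t²/0.022.
t²/0.022 = 8593.75 → t² = 189.0625 → t = 13.75.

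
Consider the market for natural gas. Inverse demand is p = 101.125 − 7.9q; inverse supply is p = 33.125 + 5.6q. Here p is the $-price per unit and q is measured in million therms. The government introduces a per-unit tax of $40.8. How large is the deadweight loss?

Competitive equilibrium: 101.125 − 7.9q = 33.125 + 5.6q → q* = 5.037, p* = 61.3324.
With the tax, the buyer price exceeds the seller price by 40.8: (101.125 − 7.9q) − (33.125 + 5.6q) = 40.8 → q' = 2.0148.
Δq = 5.037 − 2.0148 = 3.0222; the wedge equals the tax, 40.8.
Deadweight loss = ½ × 3.0222 × 40.8 = $61.65 million.

$61.65 million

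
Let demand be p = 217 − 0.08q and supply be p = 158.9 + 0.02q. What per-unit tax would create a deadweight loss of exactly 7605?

Competitive equilibrium: 217 − 0.08q = 158.9 + 0.02q → q* = 581, p* = 170.52.
A tax t gives Δq = t/0.1 and wedge t, so DWL = t²/0.2.
t²/0.2 = 7605 → t² = 1521 → t = 39.

39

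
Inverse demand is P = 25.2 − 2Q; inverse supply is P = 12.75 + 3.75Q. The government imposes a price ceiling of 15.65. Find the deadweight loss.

Competitive equilibrium: 25.2 − 2Q = 12.75 + 3.75Q → Q* = 2.1652, P* = 20.8696.
At the ceiling P = 15.65, quantity supplied = (15.65 − 12.75)/3.75 = 0.7733.
Willingness to pay at Q' = 0.7733: 25.2 − 2·0.7733 = 23.6534.
ΔQ = 2.1652 − 0.7733 = 1.3919; wedge = 23.6534 − 15.65 = 8.0034.
Welfare loss = ½ × 1.3919 × 8.0034 = 5.57.

5.57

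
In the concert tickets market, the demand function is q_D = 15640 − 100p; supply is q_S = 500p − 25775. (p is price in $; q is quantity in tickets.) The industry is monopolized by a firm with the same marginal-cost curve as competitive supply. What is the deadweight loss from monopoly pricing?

In inverse form: demand p = 156.4 − 0.01q, supply p = 51.55 + 0.002q.
Competitive equilibrium: 156.4 − 0.01q = 51.55 + 0.002q → q* = 8737.5, p* = 69.025.
Marginal revenue: MR = 156.4 − 0.02q. Set MR = MC: 156.4 − 0.02q = 51.55 + 0.002q → q_m = 4765.909091.
Price p_m = 156.4 − 0.01·4765.909091 = 108.740909; MC(q_m) = 51.55 + 0.002·4765.909091 = 61.081818.
Competitive q* = 8737.5, so Δq = 3971.590909; wedge = 108.740909 − 61.081818 = 47.659091.
Welfare loss = ½ × 3971.590909 × 47.659091 = $94641.21.

$94641.21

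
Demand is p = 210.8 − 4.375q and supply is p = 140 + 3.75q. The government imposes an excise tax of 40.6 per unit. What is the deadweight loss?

101.44

Competitive equilibrium: 210.8 − 4.375q = 140 + 3.75q → q* = 8.7138, p* = 172.6769.
With the tax, the buyer price exceeds the seller price by 40.6: (210.8 − 4.375q) − (140 + 3.75q) = 40.6 → q' = 3.7169.
Δq = 8.7138 − 3.7169 = 4.9969; the wedge equals the tax, 40.6.
Deadweight loss = ½ × 4.9969 × 40.6 = 101.44.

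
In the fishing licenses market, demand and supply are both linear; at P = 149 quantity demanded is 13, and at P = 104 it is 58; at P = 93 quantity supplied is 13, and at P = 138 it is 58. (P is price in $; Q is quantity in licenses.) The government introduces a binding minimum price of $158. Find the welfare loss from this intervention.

Demand slope = (104 − 149)/(58 − 13) = −1, so P = 162 − Q.
Supply slope = (138 − 93)/(58 − 13) = 1, so P = 80 + Q.
Competitive equilibrium: 162 − Q = 80 + Q → Q* = 41, P* = 121.
At the floor P = 158, quantity demanded = (162 − 158)/1 = 4.
Sellers' marginal cost at Q' = 4: 80 + 1·4 = 84.
ΔQ = 41 − 4 = 37; wedge = 158 − 84 = 74.
DWL = ½ × 37 × 74 = $1369.

$1369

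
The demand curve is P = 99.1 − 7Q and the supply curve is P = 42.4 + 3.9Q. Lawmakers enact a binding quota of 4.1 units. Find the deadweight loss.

Competitive equilibrium: 99.1 − 7Q = 42.4 + 3.9Q → Q* = 5.2018, P* = 62.6872.
At Q = 4.1: demand price = 99.1 − 7·4.1 = 70.4; supply price = 42.4 + 3.9·4.1 = 58.39.
ΔQ = 5.2018 − 4.1 = 1.1018; wedge = 70.4 − 58.39 = 12.01.
Welfare loss = ½ × 1.1018 × 12.01 = 6.62.

6.62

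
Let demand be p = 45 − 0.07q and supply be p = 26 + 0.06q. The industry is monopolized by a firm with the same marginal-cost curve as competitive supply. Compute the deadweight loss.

Competitive equilibrium: 45 − 0.07q = 26 + 0.06q → q* = 146.1538, p* = 34.7692.
Marginal revenue: MR = 45 − 0.14q. Set MR = MC: 45 − 0.14q = 26 + 0.06q → q_m = 95.
Price p_m = 45 − 0.07·95 = 38.35; MC(q_m) = 26 + 0.06·95 = 31.7.
Competitive q* = 146.1538, so Δq = 51.1538; wedge = 38.35 − 31.7 = 6.65.
Deadweight loss = ½ × 51.1538 × 6.65 = 170.09.

170.09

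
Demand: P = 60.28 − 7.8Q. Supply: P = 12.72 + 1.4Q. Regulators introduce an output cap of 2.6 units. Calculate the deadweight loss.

Competitive equilibrium: 60.28 − 7.8Q = 12.72 + 1.4Q → Q* = 5.1696, P* = 19.9574.
At Q = 2.6: demand price = 60.28 − 7.8·2.6 = 40; supply price = 12.72 + 1.4·2.6 = 16.36.
ΔQ = 5.1696 − 2.6 = 2.5696; wedge = 40 − 16.36 = 23.64.
Welfare loss = ½ × 2.5696 × 23.64 = 30.37.

30.37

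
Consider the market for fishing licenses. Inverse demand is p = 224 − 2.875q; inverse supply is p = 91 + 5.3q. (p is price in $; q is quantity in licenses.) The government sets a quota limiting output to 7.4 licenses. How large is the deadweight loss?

$321.53

Competitive equilibrium: 224 − 2.875q = 91 + 5.3q → q* = 16.2691, p* = 177.2263.
At q = 7.4: demand price = 224 − 2.875·7.4 = 202.725; supply price = 91 + 5.3·7.4 = 130.22.
Δq = 16.2691 − 7.4 = 8.8691; wedge = 202.725 − 130.22 = 72.505.
Deadweight loss = ½ × 8.8691 × 72.505 = $321.53.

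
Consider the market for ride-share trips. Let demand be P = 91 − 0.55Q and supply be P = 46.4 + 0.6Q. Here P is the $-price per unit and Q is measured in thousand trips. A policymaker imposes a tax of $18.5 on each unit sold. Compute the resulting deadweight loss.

Competitive equilibrium: 91 − 0.55Q = 46.4 + 0.6Q → Q* = 38.7826, P* = 69.6696.
With the tax, the buyer price exceeds the seller price by 18.5: (91 − 0.55Q) − (46.4 + 0.6Q) = 18.5 → Q' = 22.6957.
ΔQ = 38.7826 − 22.6957 = 16.0869; the wedge equals the tax, 18.5.
The triangle = ½ × 16.0869 × 18.5 = $148.80 thousand.

$148.80 thousand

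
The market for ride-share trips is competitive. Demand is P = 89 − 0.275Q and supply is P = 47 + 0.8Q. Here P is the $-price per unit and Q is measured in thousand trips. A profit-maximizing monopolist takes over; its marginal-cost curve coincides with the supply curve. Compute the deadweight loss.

Competitive equilibrium: 89 − 0.275Q = 47 + 0.8Q → Q* = 39.0698, P* = 78.2558.
Marginal revenue: MR = 89 − 0.55Q. Set MR = MC: 89 − 0.55Q = 47 + 0.8Q → Q_m = 31.1111.
Price P_m = 89 − 0.275·31.1111 = 80.4444; MC(Q_m) = 47 + 0.8·31.1111 = 71.8889.
Competitive Q* = 39.0698, so ΔQ = 7.9587; wedge = 80.4444 − 71.8889 = 8.5555.
DWL = ½ × 7.9587 × 8.5555 = $34.05 thousand.

$34.05 thousand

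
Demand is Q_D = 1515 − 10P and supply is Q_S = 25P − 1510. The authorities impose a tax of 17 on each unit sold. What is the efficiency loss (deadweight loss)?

1032.14

In inverse form: demand P = 151.5 − 0.1Q, supply P = 60.4 + 0.04Q.
Competitive equilibrium: 151.5 − 0.1Q = 60.4 + 0.04Q → Q* = 650.7143, P* = 86.4286.
With the tax, the buyer price exceeds the seller price by 17: (151.5 − 0.1Q) − (60.4 + 0.04Q) = 17 → Q' = 529.2857.
ΔQ = 650.7143 − 529.2857 = 121.4286; the wedge equals the tax, 17.
The triangle = ½ × 121.4286 × 17 = 1032.14.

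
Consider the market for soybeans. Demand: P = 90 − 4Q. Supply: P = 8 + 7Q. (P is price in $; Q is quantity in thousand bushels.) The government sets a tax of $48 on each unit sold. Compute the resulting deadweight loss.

$104.73 thousand

Competitive equilibrium: 90 − 4Q = 8 + 7Q → Q* = 7.4545, P* = 60.1818.
With the tax, the buyer price exceeds the seller price by 48: (90 − 4Q) − (8 + 7Q) = 48 → Q' = 3.0909.
ΔQ = 7.4545 − 3.0909 = 4.3636; the wedge equals the tax, 48.
Deadweight loss = ½ × 4.3636 × 48 = $104.73 thousand.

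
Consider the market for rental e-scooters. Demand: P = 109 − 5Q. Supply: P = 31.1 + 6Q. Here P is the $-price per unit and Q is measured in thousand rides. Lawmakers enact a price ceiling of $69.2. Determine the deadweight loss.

$2.95 thousand

Competitive equilibrium: 109 − 5Q = 31.1 + 6Q → Q* = 7.0818, P* = 73.5909.
At the ceiling P = 69.2, quantity supplied = (69.2 − 31.1)/6 = 6.35.
Willingness to pay at Q' = 6.35: 109 − 5·6.35 = 77.25.
ΔQ = 7.0818 − 6.35 = 0.7318; wedge = 77.25 − 69.2 = 8.05.
Deadweight loss = ½ × 0.7318 × 8.05 = $2.95 thousand.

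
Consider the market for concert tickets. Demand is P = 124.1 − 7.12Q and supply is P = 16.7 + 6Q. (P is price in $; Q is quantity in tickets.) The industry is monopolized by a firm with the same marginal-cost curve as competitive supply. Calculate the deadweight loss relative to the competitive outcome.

Competitive equilibrium: 124.1 − 7.12Q = 16.7 + 6Q → Q* = 8.186, P* = 65.8159.
Marginal revenue: MR = 124.1 − 14.24Q. Set MR = MC: 124.1 − 14.24Q = 16.7 + 6Q → Q_m = 5.3063.
Price P_m = 124.1 − 7.12·5.3063 = 86.3191; MC(Q_m) = 16.7 + 6·5.3063 = 48.5378.
Competitive Q* = 8.186, so ΔQ = 2.8797; wedge = 86.3191 − 48.5378 = 37.7813.
DWL = ½ × 2.8797 × 37.7813 = $54.40.

$54.40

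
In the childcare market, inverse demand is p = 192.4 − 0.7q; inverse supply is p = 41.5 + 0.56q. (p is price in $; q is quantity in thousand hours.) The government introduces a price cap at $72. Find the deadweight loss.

Competitive equilibrium: 192.4 − 0.7q = 41.5 + 0.56q → q* = 119.7619, p* = 108.5667.
At the ceiling p = 72, quantity supplied = (72 − 41.5)/0.56 = 54.4643.
Willingness to pay at q' = 54.4643: 192.4 − 0.7·54.4643 = 154.275.
Δq = 119.7619 − 54.4643 = 65.2976; wedge = 154.275 − 72 = 82.275.
DWL = ½ × 65.2976 × 82.275 = $2686.18 thousand.

$2686.18 thousand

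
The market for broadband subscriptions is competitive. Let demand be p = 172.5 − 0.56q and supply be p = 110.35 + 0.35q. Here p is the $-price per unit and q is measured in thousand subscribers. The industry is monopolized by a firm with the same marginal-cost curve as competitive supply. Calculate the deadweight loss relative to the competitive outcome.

Competitive equilibrium: 172.5 − 0.56q = 110.35 + 0.35q → q* = 68.2967, p* = 134.2538.
Marginal revenue: MR = 172.5 − 1.12q. Set MR = MC: 172.5 − 1.12q = 110.35 + 0.35q → q_m = 42.2789.
Price p_m = 172.5 − 0.56·42.2789 = 148.8238; MC(q_m) = 110.35 + 0.35·42.2789 = 125.1476.
Competitive q* = 68.2967, so Δq = 26.0178; wedge = 148.8238 − 125.1476 = 23.6762.
The triangle = ½ × 26.0178 × 23.6762 = $308 thousand.

$308 thousand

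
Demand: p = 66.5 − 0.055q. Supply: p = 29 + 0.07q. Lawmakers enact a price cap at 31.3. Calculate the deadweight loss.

4460.33

Competitive equilibrium: 66.5 − 0.055q = 29 + 0.07q → q* = 300, p* = 50.
At the ceiling p = 31.3, quantity supplied = (31.3 − 29)/0.07 = 32.85714.
Willingness to pay at q' = 32.85714: 66.5 − 0.055·32.85714 = 64.69286.
Δq = 300 − 32.85714 = 267.14286; wedge = 64.69286 − 31.3 = 33.39286.
DWL = ½ × 267.14286 × 33.39286 = 4460.33.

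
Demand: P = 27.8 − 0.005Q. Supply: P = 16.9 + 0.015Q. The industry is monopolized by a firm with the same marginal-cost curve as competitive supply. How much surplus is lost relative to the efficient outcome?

Competitive equilibrium: 27.8 − 0.005Q = 16.9 + 0.015Q → Q* = 545, P* = 25.075.
Marginal revenue: MR = 27.8 − 0.01Q. Set MR = MC: 27.8 − 0.01Q = 16.9 + 0.015Q → Q_m = 436.
Price P_m = 27.8 − 0.005·436 = 25.62; MC(Q_m) = 16.9 + 0.015·436 = 23.44.
Competitive Q* = 545, so ΔQ = 109; wedge = 25.62 − 23.44 = 2.18.
DWL = ½ × 109 × 2.18 = 118.81.

118.81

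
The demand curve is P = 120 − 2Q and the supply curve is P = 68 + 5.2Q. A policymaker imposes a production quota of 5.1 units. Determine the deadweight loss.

Competitive equilibrium: 120 − 2Q = 68 + 5.2Q → Q* = 7.2222, P* = 105.5556.
At Q = 5.1: demand price = 120 − 2·5.1 = 109.8; supply price = 68 + 5.2·5.1 = 94.52.
ΔQ = 7.2222 − 5.1 = 2.1222; wedge = 109.8 − 94.52 = 15.28.
Deadweight loss = ½ × 2.1222 × 15.28 = 16.21.

16.21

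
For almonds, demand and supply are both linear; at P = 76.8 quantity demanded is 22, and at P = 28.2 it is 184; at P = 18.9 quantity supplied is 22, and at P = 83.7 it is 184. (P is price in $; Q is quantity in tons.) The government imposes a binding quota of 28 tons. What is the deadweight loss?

$2059.78

Demand slope = (28.2 − 76.8)/(184 − 22) = −0.3, so P = 83.4 − 0.3Q.
Supply slope = (83.7 − 18.9)/(184 − 22) = 0.4, so P = 10.1 + 0.4Q.
Competitive equilibrium: 83.4 − 0.3Q = 10.1 + 0.4Q → Q* = 104.7143, P* = 51.9857.
At Q = 28: demand price = 83.4 − 0.3·28 = 75; supply price = 10.1 + 0.4·28 = 21.3.
ΔQ = 104.7143 − 28 = 76.7143; wedge = 75 − 21.3 = 53.7.
The triangle = ½ × 76.7143 × 53.7 = $2059.78.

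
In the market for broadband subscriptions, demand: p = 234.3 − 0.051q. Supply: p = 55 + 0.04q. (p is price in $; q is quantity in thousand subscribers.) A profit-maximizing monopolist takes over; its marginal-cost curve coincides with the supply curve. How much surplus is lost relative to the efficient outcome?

$22785.20 thousand

Competitive equilibrium: 234.3 − 0.051q = 55 + 0.04q → q* = 1970.32967, p* = 133.81319.
Marginal revenue: MR = 234.3 − 0.102q. Set MR = MC: 234.3 − 0.102q = 55 + 0.04q → q_m = 1262.67606.
Price p_m = 234.3 − 0.051·1262.67606 = 169.90352; MC(q_m) = 55 + 0.04·1262.67606 = 105.50704.
Competitive q* = 1970.32967, so Δq = 707.65361; wedge = 169.90352 − 105.50704 = 64.39648.
Welfare loss = ½ × 707.65361 × 64.39648 = $22785.20 thousand.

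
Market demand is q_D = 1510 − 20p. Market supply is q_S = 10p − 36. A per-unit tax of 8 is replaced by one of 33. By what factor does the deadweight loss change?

17.016

In inverse form: demand p = 75.5 − 0.05q, supply p = 3.6 + 0.1q.
Competitive equilibrium: 75.5 − 0.05q = 3.6 + 0.1q → q* = 479.3333, p* = 51.5333.
For a per-unit tax t: Δq = t/0.15, so DWL = ½·t·(t/0.15) = t²/0.3.
At t = 8: DWL = 213.333. At t = 33: DWL = 3630.
Ratio = (33/8)² = 17.016.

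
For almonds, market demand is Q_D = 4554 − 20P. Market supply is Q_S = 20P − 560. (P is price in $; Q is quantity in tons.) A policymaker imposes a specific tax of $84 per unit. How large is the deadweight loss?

$35280

In inverse form: demand P = 227.7 − 0.05Q, supply P = 28 + 0.05Q.
Competitive equilibrium: 227.7 − 0.05Q = 28 + 0.05Q → Q* = 1997, P* = 127.85.
With the tax, the buyer price exceeds the seller price by 84: (227.7 − 0.05Q) − (28 + 0.05Q) = 84 → Q' = 1157.
ΔQ = 1997 − 1157 = 840; the wedge equals the tax, 84.
Welfare loss = ½ × 840 × 84 = $35280.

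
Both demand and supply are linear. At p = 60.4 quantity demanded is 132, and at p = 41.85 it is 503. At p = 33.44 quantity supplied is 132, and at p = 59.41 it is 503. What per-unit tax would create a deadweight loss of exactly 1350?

18

Demand slope = (41.85 − 60.4)/(503 − 132) = −0.05, so p = 67 − 0.05q.
Supply slope = (59.41 − 33.44)/(503 − 132) = 0.07, so p = 24.2 + 0.07q.
Competitive equilibrium: 67 − 0.05q = 24.2 + 0.07q → q* = 356.6667, p* = 49.1667.
A tax t gives Δq = t/0.12 and wedge t, so DWL = t²/0.24.
t²/0.24 = 1350 → t² = 324 → t = 18.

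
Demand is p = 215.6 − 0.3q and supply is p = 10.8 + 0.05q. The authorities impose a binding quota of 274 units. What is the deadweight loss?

16941.73

Competitive equilibrium: 215.6 − 0.3q = 10.8 + 0.05q → q* = 585.1429, p* = 40.0571.
At q = 274: demand price = 215.6 − 0.3·274 = 133.4; supply price = 10.8 + 0.05·274 = 24.5.
Δq = 585.1429 − 274 = 311.1429; wedge = 133.4 − 24.5 = 108.9.
DWL = ½ × 311.1429 × 108.9 = 16941.73.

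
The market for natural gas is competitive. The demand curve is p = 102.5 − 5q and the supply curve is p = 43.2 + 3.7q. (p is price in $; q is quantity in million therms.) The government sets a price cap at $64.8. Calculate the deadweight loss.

Competitive equilibrium: 102.5 − 5q = 43.2 + 3.7q → q* = 6.8161, p* = 68.4195.
At the ceiling p = 64.8, quantity supplied = (64.8 − 43.2)/3.7 = 5.8378.
Willingness to pay at q' = 5.8378: 102.5 − 5·5.8378 = 73.311.
Δq = 6.8161 − 5.8378 = 0.9783; wedge = 73.311 − 64.8 = 8.511.
Welfare loss = ½ × 0.9783 × 8.511 = $4.16 million.

$4.16 million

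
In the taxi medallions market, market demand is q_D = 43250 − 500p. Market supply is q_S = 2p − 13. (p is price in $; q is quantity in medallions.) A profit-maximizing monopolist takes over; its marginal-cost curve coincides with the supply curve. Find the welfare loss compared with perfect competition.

In inverse form: demand p = 86.5 − 0.002q, supply p = 6.5 + 0.5q.
Competitive equilibrium: 86.5 − 0.002q = 6.5 + 0.5q → q* = 159.3625, p* = 86.1813.
Marginal revenue: MR = 86.5 − 0.004q. Set MR = MC: 86.5 − 0.004q = 6.5 + 0.5q → q_m = 158.7302.
Price p_m = 86.5 − 0.002·158.7302 = 86.1825; MC(q_m) = 6.5 + 0.5·158.7302 = 85.8651.
Competitive q* = 159.3625, so Δq = 0.6323; wedge = 86.1825 − 85.8651 = 0.3174.
The triangle = ½ × 0.6323 × 0.3174 = $0.10.

$0.10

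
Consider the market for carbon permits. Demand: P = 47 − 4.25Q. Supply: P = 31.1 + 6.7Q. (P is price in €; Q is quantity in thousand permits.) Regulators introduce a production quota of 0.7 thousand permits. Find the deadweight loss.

Competitive equilibrium: 47 − 4.25Q = 31.1 + 6.7Q → Q* = 1.4521, P* = 40.8288.
At Q = 0.7: demand price = 47 − 4.25·0.7 = 44.025; supply price = 31.1 + 6.7·0.7 = 35.79.
ΔQ = 1.4521 − 0.7 = 0.7521; wedge = 44.025 − 35.79 = 8.235.
The triangle = ½ × 0.7521 × 8.235 = €3.10 thousand.

€3.10 thousand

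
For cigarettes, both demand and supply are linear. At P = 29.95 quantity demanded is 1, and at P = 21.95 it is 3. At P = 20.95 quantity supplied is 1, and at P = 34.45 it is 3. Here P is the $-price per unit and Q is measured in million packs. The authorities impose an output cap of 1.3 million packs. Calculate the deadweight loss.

$1.55 million

Demand slope = (21.95 − 29.95)/(3 − 1) = −4, so P = 33.95 − 4Q.
Supply slope = (34.45 − 20.95)/(3 − 1) = 6.75, so P = 14.2 + 6.75Q.
Competitive equilibrium: 33.95 − 4Q = 14.2 + 6.75Q → Q* = 1.8372, P* = 26.6012.
At Q = 1.3: demand price = 33.95 − 4·1.3 = 28.75; supply price = 14.2 + 6.75·1.3 = 22.975.
ΔQ = 1.8372 − 1.3 = 0.5372; wedge = 28.75 − 22.975 = 5.775.
Welfare loss = ½ × 0.5372 × 5.775 = $1.55 million.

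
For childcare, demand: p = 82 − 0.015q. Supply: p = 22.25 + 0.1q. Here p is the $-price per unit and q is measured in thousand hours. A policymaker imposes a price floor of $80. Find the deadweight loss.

$8577.57 thousand

Competitive equilibrium: 82 − 0.015q = 22.25 + 0.1q → q* = 519.5652, p* = 74.2065.
At the floor p = 80, quantity demanded = (82 − 80)/0.015 = 133.3333.
Sellers' marginal cost at q' = 133.3333: 22.25 + 0.1·133.3333 = 35.5833.
Δq = 519.5652 − 133.3333 = 386.2319; wedge = 80 − 35.5833 = 44.4167.
Deadweight loss = ½ × 386.2319 × 44.4167 = $8577.57 thousand.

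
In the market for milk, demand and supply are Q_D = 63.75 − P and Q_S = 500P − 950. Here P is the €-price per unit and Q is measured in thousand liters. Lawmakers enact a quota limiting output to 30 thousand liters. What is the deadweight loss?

In inverse form: demand P = 63.75 − Q, supply P = 1.9 + 0.002Q.
Competitive equilibrium: 63.75 − Q = 1.9 + 0.002Q → Q* = 61.7265, P* = 2.0235.
At Q = 30: demand price = 63.75 − 1·30 = 33.75; supply price = 1.9 + 0.002·30 = 1.96.
ΔQ = 61.7265 − 30 = 31.7265; wedge = 33.75 − 1.96 = 31.79.
The triangle = ½ × 31.7265 × 31.79 = €504.29 thousand.

€504.29 thousand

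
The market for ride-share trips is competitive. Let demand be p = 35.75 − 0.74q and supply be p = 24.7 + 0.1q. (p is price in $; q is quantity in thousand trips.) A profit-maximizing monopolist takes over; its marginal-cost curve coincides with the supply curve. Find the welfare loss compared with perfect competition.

$15.94 thousand

Competitive equilibrium: 35.75 − 0.74q = 24.7 + 0.1q → q* = 13.1548, p* = 26.0155.
Marginal revenue: MR = 35.75 − 1.48q. Set MR = MC: 35.75 − 1.48q = 24.7 + 0.1q → q_m = 6.9937.
Price p_m = 35.75 − 0.74·6.9937 = 30.5747; MC(q_m) = 24.7 + 0.1·6.9937 = 25.3994.
Competitive q* = 13.1548, so Δq = 6.1611; wedge = 30.5747 − 25.3994 = 5.1753.
Deadweight loss = ½ × 6.1611 × 5.1753 = $15.94 thousand.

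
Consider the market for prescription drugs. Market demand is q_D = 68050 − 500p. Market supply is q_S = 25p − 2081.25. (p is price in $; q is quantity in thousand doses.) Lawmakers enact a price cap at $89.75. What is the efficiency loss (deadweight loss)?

$25217.86 thousand

In inverse form: demand p = 136.1 − 0.002q, supply p = 83.25 + 0.04q.
Competitive equilibrium: 136.1 − 0.002q = 83.25 + 0.04q → q* = 1258.3333, p* = 133.5833.
At the ceiling p = 89.75, quantity supplied = (89.75 − 83.25)/0.04 = 162.5.
Willingness to pay at q' = 162.5: 136.1 − 0.002·162.5 = 135.775.
Δq = 1258.3333 − 162.5 = 1095.8333; wedge = 135.775 − 89.75 = 46.025.
The triangle = ½ × 1095.8333 × 46.025 = $25217.86 thousand.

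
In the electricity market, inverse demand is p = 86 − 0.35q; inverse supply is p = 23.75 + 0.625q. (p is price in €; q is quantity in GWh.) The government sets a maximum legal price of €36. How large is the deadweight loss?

€954.39

Competitive equilibrium: 86 − 0.35q = 23.75 + 0.625q → q* = 63.8462, p* = 63.6538.
At the ceiling p = 36, quantity supplied = (36 − 23.75)/0.625 = 19.6.
Willingness to pay at q' = 19.6: 86 − 0.35·19.6 = 79.14.
Δq = 63.8462 − 19.6 = 44.2462; wedge = 79.14 − 36 = 43.14.
The triangle = ½ × 44.2462 × 43.14 = €954.39.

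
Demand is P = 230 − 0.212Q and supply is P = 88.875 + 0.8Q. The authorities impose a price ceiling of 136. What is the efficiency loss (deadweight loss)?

Competitive equilibrium: 230 − 0.212Q = 88.875 + 0.8Q → Q* = 139.4516, P* = 200.4363.
At the ceiling P = 136, quantity supplied = (136 − 88.875)/0.8 = 58.9063.
Willingness to pay at Q' = 58.9063: 230 − 0.212·58.9063 = 217.5119.
ΔQ = 139.4516 − 58.9063 = 80.5453; wedge = 217.5119 − 136 = 81.5119.
DWL = ½ × 80.5453 × 81.5119 = 3282.70.

3282.70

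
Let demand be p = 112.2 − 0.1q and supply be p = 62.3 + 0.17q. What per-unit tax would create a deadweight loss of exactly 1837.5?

Competitive equilibrium: 112.2 − 0.1q = 62.3 + 0.17q → q* = 184.8148, p* = 93.7185.
A tax t gives Δq = t/0.27 and wedge t, so DWL = t²/0.54.
t²/0.54 = 1837.5 → t² = 992.25 → t = 31.5.

31.5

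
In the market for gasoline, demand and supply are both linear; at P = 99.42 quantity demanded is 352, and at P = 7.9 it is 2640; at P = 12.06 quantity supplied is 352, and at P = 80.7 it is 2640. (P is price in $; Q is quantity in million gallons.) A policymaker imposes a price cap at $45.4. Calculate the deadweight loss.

Demand slope = (7.9 − 99.42)/(2640 − 352) = −0.04, so P = 113.5 − 0.04Q.
Supply slope = (80.7 − 12.06)/(2640 − 352) = 0.03, so P = 1.5 + 0.03Q.
Competitive equilibrium: 113.5 − 0.04Q = 1.5 + 0.03Q → Q* = 1600, P* = 49.5.
At the ceiling P = 45.4, quantity supplied = (45.4 − 1.5)/0.03 = 1463.3333.
Willingness to pay at Q' = 1463.3333: 113.5 − 0.04·1463.3333 = 54.9667.
ΔQ = 1600 − 1463.3333 = 136.6667; wedge = 54.9667 − 45.4 = 9.5667.
DWL = ½ × 136.6667 × 9.5667 = $653.72 million.

$653.72 million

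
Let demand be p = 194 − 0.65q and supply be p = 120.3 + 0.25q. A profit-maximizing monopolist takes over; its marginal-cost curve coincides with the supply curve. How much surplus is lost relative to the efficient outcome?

530.67

Competitive equilibrium: 194 − 0.65q = 120.3 + 0.25q → q* = 81.8889, p* = 140.7722.
Marginal revenue: MR = 194 − 1.3q. Set MR = MC: 194 − 1.3q = 120.3 + 0.25q → q_m = 47.5484.
Price p_m = 194 − 0.65·47.5484 = 163.0935; MC(q_m) = 120.3 + 0.25·47.5484 = 132.1871.
Competitive q* = 81.8889, so Δq = 34.3405; wedge = 163.0935 − 132.1871 = 30.9064.
The triangle = ½ × 34.3405 × 30.9064 = 530.67.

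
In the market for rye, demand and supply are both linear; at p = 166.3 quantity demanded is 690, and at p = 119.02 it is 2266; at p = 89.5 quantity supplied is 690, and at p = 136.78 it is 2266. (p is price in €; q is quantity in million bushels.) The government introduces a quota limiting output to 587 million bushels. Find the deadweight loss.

€57380.67 million

Demand slope = (119.02 − 166.3)/(2266 − 690) = −0.03, so p = 187 − 0.03q.
Supply slope = (136.78 − 89.5)/(2266 − 690) = 0.03, so p = 68.8 + 0.03q.
Competitive equilibrium: 187 − 0.03q = 68.8 + 0.03q → q* = 1970, p* = 127.9.
At q = 587: demand price = 187 − 0.03·587 = 169.39; supply price = 68.8 + 0.03·587 = 86.41.
Δq = 1970 − 587 = 1383; wedge = 169.39 − 86.41 = 82.98.
Welfare loss = ½ × 1383 × 82.98 = €57380.67 million.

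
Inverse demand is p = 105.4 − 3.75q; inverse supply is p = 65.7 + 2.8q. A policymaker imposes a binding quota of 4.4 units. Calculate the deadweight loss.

Competitive equilibrium: 105.4 − 3.75q = 65.7 + 2.8q → q* = 6.0611, p* = 82.671.
At q = 4.4: demand price = 105.4 − 3.75·4.4 = 88.9; supply price = 65.7 + 2.8·4.4 = 78.02.
Δq = 6.0611 − 4.4 = 1.6611; wedge = 88.9 − 78.02 = 10.88.
Welfare loss = ½ × 1.6611 × 10.88 = 9.04.

9.04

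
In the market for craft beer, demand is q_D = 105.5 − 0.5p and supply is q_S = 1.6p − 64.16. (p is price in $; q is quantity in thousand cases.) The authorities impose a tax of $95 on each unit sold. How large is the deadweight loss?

$1719.05 thousand

In inverse form: demand p = 211 − 2q, supply p = 40.1 + 0.625q.
Competitive equilibrium: 211 − 2q = 40.1 + 0.625q → q* = 65.1048, p* = 80.7905.
With the tax, the buyer price exceeds the seller price by 95: (211 − 2q) − (40.1 + 0.625q) = 95 → q' = 28.9143.
Δq = 65.1048 − 28.9143 = 36.1905; the wedge equals the tax, 95.
The triangle = ½ × 36.1905 × 95 = $1719.05 thousand.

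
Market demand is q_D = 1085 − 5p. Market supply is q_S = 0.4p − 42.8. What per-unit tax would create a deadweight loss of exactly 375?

45

In inverse form: demand p = 217 − 0.2q, supply p = 107 + 2.5q.
Competitive equilibrium: 217 − 0.2q = 107 + 2.5q → q* = 40.7407, p* = 208.8519.
A tax t gives Δq = t/2.7 and wedge t, so DWL = t²/5.4.
t²/5.4 = 375 → t² = 2025 → t = 45.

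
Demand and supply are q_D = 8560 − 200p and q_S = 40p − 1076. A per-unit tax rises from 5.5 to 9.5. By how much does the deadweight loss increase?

1000

In inverse form: demand p = 42.8 − 0.005q, supply p = 26.9 + 0.025q.
Competitive equilibrium: 42.8 − 0.005q = 26.9 + 0.025q → q* = 530, p* = 40.15.
For a per-unit tax t: Δq = t/0.03, so DWL = ½·t·(t/0.03) = t²/0.06.
At t = 5.5: DWL = 504.167. At t = 9.5: DWL = 1504.167.
Increase = 1504.167 − 504.167 = 1000.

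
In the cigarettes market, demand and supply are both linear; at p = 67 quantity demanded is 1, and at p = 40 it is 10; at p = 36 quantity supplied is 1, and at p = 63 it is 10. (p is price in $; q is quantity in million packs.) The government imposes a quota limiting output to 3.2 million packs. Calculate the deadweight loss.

$26.40 million

Demand slope = (40 − 67)/(10 − 1) = −3, so p = 70 − 3q.
Supply slope = (63 − 36)/(10 − 1) = 3, so p = 33 + 3q.
Competitive equilibrium: 70 − 3q = 33 + 3q → q* = 6.1667, p* = 51.5.
At q = 3.2: demand price = 70 − 3·3.2 = 60.4; supply price = 33 + 3·3.2 = 42.6.
Δq = 6.1667 − 3.2 = 2.9667; wedge = 60.4 − 42.6 = 17.8.
Welfare loss = ½ × 2.9667 × 17.8 = $26.40 million.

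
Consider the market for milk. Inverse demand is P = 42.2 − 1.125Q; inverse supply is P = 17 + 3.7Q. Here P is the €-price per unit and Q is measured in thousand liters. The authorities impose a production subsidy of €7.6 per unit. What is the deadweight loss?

Competitive equilibrium: 42.2 − 1.125Q = 17 + 3.7Q → Q* = 5.2228, P* = 36.3244.
The subsidy lowers effective supply by 7.6: P = 9.4 + 3.7Q.
New quantity: 42.2 − 1.125Q = 9.4 + 3.7Q → Q' = 6.7979.
Overproduction ΔQ = 6.7979 − 5.2228 = 1.5751; wedge = subsidy = 7.6.
DWL = ½ × 1.5751 × 7.6 = €5.99 thousand.

€5.99 thousand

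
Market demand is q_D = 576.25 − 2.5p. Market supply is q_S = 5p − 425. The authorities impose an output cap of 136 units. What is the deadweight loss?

3402.675

In inverse form: demand p = 230.5 − 0.4q, supply p = 85 + 0.2q.
Competitive equilibrium: 230.5 − 0.4q = 85 + 0.2q → q* = 242.5, p* = 133.5.
At q = 136: demand price = 230.5 − 0.4·136 = 176.1; supply price = 85 + 0.2·136 = 112.2.
Δq = 242.5 − 136 = 106.5; wedge = 176.1 − 112.2 = 63.9.
Welfare loss = ½ × 106.5 × 63.9 = 3402.675.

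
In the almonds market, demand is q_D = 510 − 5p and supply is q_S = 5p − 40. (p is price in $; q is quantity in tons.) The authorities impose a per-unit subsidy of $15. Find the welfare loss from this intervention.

$281.25

In inverse form: demand p = 102 − 0.2q, supply p = 8 + 0.2q.
Competitive equilibrium: 102 − 0.2q = 8 + 0.2q → q* = 235, p* = 55.
The subsidy lowers effective supply by 15: p = 0.2q − 7.
New quantity: 102 − 0.2q = 0.2q − 7 → q' = 272.5.
Overproduction Δq = 272.5 − 235 = 37.5; wedge = subsidy = 15.
Deadweight loss = ½ × 37.5 × 15 = $281.25.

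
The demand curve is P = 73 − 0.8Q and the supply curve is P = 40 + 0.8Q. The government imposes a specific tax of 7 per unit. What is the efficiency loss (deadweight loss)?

15.31

Competitive equilibrium: 73 − 0.8Q = 40 + 0.8Q → Q* = 20.625, P* = 56.5.
With the tax, the buyer price exceeds the seller price by 7: (73 − 0.8Q) − (40 + 0.8Q) = 7 → Q' = 16.25.
ΔQ = 20.625 − 16.25 = 4.375; the wedge equals the tax, 7.
Welfare loss = ½ × 4.375 × 7 = 15.31.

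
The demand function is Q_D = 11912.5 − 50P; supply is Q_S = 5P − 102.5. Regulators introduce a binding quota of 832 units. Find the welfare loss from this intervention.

In inverse form: demand P = 238.25 − 0.02Q, supply P = 20.5 + 0.2Q.
Competitive equilibrium: 238.25 − 0.02Q = 20.5 + 0.2Q → Q* = 989.7727, P* = 218.4545.
At Q = 832: demand price = 238.25 − 0.02·832 = 221.61; supply price = 20.5 + 0.2·832 = 186.9.
ΔQ = 989.7727 − 832 = 157.7727; wedge = 221.61 − 186.9 = 34.71.
Deadweight loss = ½ × 157.7727 × 34.71 = 2738.15.

2738.15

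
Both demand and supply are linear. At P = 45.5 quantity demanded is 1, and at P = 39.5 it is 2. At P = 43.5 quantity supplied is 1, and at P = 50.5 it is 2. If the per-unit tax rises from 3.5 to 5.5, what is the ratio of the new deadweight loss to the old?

Demand slope = (39.5 − 45.5)/(2 − 1) = −6, so P = 51.5 − 6Q.
Supply slope = (50.5 − 43.5)/(2 − 1) = 7, so P = 36.5 + 7Q.
Competitive equilibrium: 51.5 − 6Q = 36.5 + 7Q → Q* = 1.1538, P* = 44.5769.
For a per-unit tax t: ΔQ = t/13, so DWL = ½·t·(t/13) = t²/26.
At t = 3.5: DWL = 0.471. At t = 5.5: DWL = 1.163.
Ratio = (5.5/3.5)² = 2.469.

2.469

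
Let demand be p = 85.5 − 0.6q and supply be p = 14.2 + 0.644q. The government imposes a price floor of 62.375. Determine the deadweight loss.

219.22

Competitive equilibrium: 85.5 − 0.6q = 14.2 + 0.644q → q* = 57.3151, p* = 51.1109.
At the floor p = 62.375, quantity demanded = (85.5 − 62.375)/0.6 = 38.5417.
Sellers' marginal cost at q' = 38.5417: 14.2 + 0.644·38.5417 = 39.0209.
Δq = 57.3151 − 38.5417 = 18.7734; wedge = 62.375 − 39.0209 = 23.3541.
DWL = ½ × 18.7734 × 23.3541 = 219.22.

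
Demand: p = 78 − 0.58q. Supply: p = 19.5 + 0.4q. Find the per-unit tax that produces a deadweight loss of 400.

Competitive equilibrium: 78 − 0.58q = 19.5 + 0.4q → q* = 59.6939, p* = 43.3776.
A tax t gives Δq = t/0.98 and wedge t, so DWL = t²/1.96.
t²/1.96 = 400 → t² = 784 → t = 28.

28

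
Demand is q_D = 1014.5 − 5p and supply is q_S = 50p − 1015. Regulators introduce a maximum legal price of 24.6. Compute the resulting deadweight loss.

41604.75

In inverse form: demand p = 202.9 − 0.2q, supply p = 20.3 + 0.02q.
Competitive equilibrium: 202.9 − 0.2q = 20.3 + 0.02q → q* = 830, p* = 36.9.
At the ceiling p = 24.6, quantity supplied = (24.6 − 20.3)/0.02 = 215.
Willingness to pay at q' = 215: 202.9 − 0.2·215 = 159.9.
Δq = 830 − 215 = 615; wedge = 159.9 − 24.6 = 135.3.
Deadweight loss = ½ × 615 × 135.3 = 41604.75.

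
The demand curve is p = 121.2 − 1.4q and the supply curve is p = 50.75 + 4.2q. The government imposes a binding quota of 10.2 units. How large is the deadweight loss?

Competitive equilibrium: 121.2 − 1.4q = 50.75 + 4.2q → q* = 12.5804, p* = 103.5875.
At q = 10.2: demand price = 121.2 − 1.4·10.2 = 106.92; supply price = 50.75 + 4.2·10.2 = 93.59.
Δq = 12.5804 − 10.2 = 2.3804; wedge = 106.92 − 93.59 = 13.33.
The triangle = ½ × 2.3804 × 13.33 = 15.87.

15.87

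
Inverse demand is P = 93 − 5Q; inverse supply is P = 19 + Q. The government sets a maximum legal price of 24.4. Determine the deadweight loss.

Competitive equilibrium: 93 − 5Q = 19 + Q → Q* = 12.3333, P* = 31.3333.
At the ceiling P = 24.4, quantity supplied = (24.4 − 19)/1 = 5.4.
Willingness to pay at Q' = 5.4: 93 − 5·5.4 = 66.
ΔQ = 12.3333 − 5.4 = 6.9333; wedge = 66 − 24.4 = 41.6.
The triangle = ½ × 6.9333 × 41.6 = 144.21.

144.21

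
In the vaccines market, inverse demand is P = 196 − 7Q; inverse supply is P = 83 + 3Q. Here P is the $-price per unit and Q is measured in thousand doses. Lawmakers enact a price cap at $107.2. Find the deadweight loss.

Competitive equilibrium: 196 − 7Q = 83 + 3Q → Q* = 11.3, P* = 116.9.
At the ceiling P = 107.2, quantity supplied = (107.2 − 83)/3 = 8.0667.
Willingness to pay at Q' = 8.0667: 196 − 7·8.0667 = 139.5331.
ΔQ = 11.3 − 8.0667 = 3.2333; wedge = 139.5331 − 107.2 = 32.3331.
DWL = ½ × 3.2333 × 32.3331 = $52.27 thousand.

$52.27 thousand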